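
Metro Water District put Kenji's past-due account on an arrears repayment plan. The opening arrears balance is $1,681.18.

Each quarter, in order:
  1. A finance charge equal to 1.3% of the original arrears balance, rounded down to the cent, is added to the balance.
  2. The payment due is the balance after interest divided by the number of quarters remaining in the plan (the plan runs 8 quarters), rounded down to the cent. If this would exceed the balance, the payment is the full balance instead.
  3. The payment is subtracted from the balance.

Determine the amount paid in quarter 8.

$269.54

Quarter 1: $1,681.18 +$21.85 interest = $1,703.03; pay $212.87 → $1,490.16
Quarter 2: $1,490.16 +$21.85 interest = $1,512.01; pay $216.00 → $1,296.01
Quarter 3: $1,296.01 +$21.85 interest = $1,317.86; pay $219.64 → $1,098.22
Quarter 4: $1,098.22 +$21.85 interest = $1,120.07; pay $224.01 → $896.06
Quarter 5: $896.06 +$21.85 interest = $917.91; pay $229.47 → $688.44
Quarter 6: $688.44 +$21.85 interest = $710.29; pay $236.76 → $473.53
Quarter 7: $473.53 +$21.85 interest = $495.38; pay $247.69 → $247.69
Quarter 8: $247.69 +$21.85 interest = $269.54; pay $269.54 → $0.00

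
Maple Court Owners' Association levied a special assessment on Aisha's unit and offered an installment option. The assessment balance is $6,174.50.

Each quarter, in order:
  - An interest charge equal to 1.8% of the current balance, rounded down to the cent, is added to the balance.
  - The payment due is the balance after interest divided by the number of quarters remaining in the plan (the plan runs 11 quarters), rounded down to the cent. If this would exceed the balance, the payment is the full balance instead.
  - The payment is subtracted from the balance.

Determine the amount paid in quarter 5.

$613.68

# | Opening | Interest | Payment | End bal
1 | $6,174.50 | $111.14 | $571.42 | $5,714.22
2 | $5,714.22 | $102.85 | $581.70 | $5,235.37
3 | $5,235.37 | $94.23 | $592.17 | $4,737.43
4 | $4,737.43 | $85.27 | $602.83 | $4,219.87
5 | $4,219.87 | $75.95 | $613.68 | $3,682.14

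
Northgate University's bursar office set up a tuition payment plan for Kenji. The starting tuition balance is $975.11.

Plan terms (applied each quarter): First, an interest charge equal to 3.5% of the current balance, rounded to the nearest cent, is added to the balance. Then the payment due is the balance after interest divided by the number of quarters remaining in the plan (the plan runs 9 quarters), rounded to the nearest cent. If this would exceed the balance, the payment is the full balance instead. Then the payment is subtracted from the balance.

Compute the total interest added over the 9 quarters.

$187.60

# | Opening | Interest | Payment | End bal
1 | $975.11 | $34.13 | $112.14 | $897.10
2 | $897.10 | $31.40 | $116.06 | $812.44
3 | $812.44 | $28.44 | $120.13 | $720.75
4 | $720.75 | $25.23 | $124.33 | $621.65
5 | $621.65 | $21.76 | $128.68 | $514.73
6 | $514.73 | $18.02 | $133.19 | $399.56
7 | $399.56 | $13.98 | $137.85 | $275.69
8 | $275.69 | $9.65 | $142.67 | $142.67
9 | $142.67 | $4.99 | $147.66 | $0.00
Total interest: $34.13 + $31.40 + $28.44 + $25.23 + $21.76 + $18.02 + $13.98 + $9.65 + $4.99 = $187.60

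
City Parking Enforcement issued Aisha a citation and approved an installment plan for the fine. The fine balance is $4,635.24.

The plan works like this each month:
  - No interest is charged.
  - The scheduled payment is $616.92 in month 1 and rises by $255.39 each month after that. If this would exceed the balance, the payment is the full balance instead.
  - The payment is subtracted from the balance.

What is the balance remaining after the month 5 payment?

Month 1: opening $4,635.24; payment $616.92; balance $4,018.32
Month 2: opening $4,018.32; payment $872.31; balance $3,146.01
Month 3: opening $3,146.01; payment $1,127.70; balance $2,018.31
Month 4: opening $2,018.31; payment $1,383.09; balance $635.22
Month 5: opening $635.22; payment $635.22; balance $0.00

$0.00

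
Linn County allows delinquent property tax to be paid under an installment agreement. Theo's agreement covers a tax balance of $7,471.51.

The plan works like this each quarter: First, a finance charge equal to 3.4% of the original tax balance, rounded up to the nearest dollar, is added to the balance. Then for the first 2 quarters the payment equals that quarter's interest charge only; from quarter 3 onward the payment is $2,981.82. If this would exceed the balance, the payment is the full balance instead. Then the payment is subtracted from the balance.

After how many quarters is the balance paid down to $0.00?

5

Quarter 1: $7,471.51 +$255.00 interest = $7,726.51; pay $255.00 → $7,471.51
Quarter 2: $7,471.51 +$255.00 interest = $7,726.51; pay $255.00 → $7,471.51
Quarter 3: $7,471.51 +$255.00 interest = $7,726.51; pay $2,981.82 → $4,744.69
Quarter 4: $4,744.69 +$255.00 interest = $4,999.69; pay $2,981.82 → $2,017.87
Quarter 5: $2,017.87 +$255.00 interest = $2,272.87; pay $2,272.87 → $0.00
Balance reaches $0.00 in quarter 5.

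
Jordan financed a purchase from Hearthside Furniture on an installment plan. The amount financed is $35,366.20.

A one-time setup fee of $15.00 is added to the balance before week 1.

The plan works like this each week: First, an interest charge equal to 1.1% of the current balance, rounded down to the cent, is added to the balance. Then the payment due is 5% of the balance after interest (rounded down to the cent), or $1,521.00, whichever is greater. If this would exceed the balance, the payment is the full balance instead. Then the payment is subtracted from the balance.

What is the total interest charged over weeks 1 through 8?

$2,712.38

# | Opening | Interest | Payment | End bal
1 | $35,381.20 | $389.19 | $1,788.51 | $33,981.88
2 | $33,981.88 | $373.80 | $1,717.78 | $32,637.90
3 | $32,637.90 | $359.01 | $1,649.84 | $31,347.07
4 | $31,347.07 | $344.81 | $1,584.59 | $30,107.29
5 | $30,107.29 | $331.18 | $1,521.92 | $28,916.55
6 | $28,916.55 | $318.08 | $1,521.00 | $27,713.63
7 | $27,713.63 | $304.84 | $1,521.00 | $26,497.47
8 | $26,497.47 | $291.47 | $1,521.00 | $25,267.94
Total interest: $389.19 + $373.80 + $359.01 + $344.81 + $331.18 + $318.08 + $304.84 + $291.47 = $2,712.38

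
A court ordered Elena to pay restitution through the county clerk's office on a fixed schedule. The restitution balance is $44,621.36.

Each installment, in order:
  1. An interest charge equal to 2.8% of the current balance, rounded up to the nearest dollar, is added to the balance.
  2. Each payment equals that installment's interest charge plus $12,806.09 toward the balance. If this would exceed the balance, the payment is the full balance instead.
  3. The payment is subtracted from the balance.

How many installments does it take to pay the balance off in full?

4

# | Opening | Interest | Payment | End bal
1 | $44,621.36 | $1,250.00 | $14,056.09 | $31,815.27
2 | $31,815.27 | $891.00 | $13,697.09 | $19,009.18
3 | $19,009.18 | $533.00 | $13,339.09 | $6,203.09
4 | $6,203.09 | $174.00 | $6,377.09 | $0.00
Balance reaches $0.00 in installment 4.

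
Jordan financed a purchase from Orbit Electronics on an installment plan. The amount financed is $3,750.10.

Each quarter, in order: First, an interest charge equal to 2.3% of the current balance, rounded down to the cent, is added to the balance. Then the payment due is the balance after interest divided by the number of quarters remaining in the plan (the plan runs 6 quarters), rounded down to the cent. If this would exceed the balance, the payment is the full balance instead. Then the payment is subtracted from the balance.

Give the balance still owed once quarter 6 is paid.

Quarter 1: $3,750.10 +$86.25 interest = $3,836.35; pay $639.39 → $3,196.96
Quarter 2: $3,196.96 +$73.53 interest = $3,270.49; pay $654.09 → $2,616.40
Quarter 3: $2,616.40 +$60.17 interest = $2,676.57; pay $669.14 → $2,007.43
Quarter 4: $2,007.43 +$46.17 interest = $2,053.60; pay $684.53 → $1,369.07
Quarter 5: $1,369.07 +$31.48 interest = $1,400.55; pay $700.27 → $700.28
Quarter 6: $700.28 +$16.10 interest = $716.38; pay $716.38 → $0.00

$0.00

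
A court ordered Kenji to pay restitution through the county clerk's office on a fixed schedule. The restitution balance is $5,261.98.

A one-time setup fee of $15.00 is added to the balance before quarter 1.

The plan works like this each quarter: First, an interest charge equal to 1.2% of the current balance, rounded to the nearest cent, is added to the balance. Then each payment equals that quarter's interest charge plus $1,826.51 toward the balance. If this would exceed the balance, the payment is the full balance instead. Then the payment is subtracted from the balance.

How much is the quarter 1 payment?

$1,889.83

# | Opening | Interest | Payment | End bal
1 | $5,276.98 | $63.32 | $1,889.83 | $3,450.47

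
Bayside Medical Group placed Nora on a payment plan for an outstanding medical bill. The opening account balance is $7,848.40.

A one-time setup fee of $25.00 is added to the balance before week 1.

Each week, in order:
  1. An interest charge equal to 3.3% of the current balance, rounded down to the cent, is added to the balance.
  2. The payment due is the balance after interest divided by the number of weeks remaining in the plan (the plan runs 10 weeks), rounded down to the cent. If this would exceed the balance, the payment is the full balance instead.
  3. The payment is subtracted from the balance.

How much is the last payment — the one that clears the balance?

$1,089.35

Week 1: $7,873.40 +$259.82 interest = $8,133.22; pay $813.32 → $7,319.90
Week 2: $7,319.90 +$241.55 interest = $7,561.45; pay $840.16 → $6,721.29
Week 3: $6,721.29 +$221.80 interest = $6,943.09; pay $867.88 → $6,075.21
Week 4: $6,075.21 +$200.48 interest = $6,275.69; pay $896.52 → $5,379.17
Week 5: $5,379.17 +$177.51 interest = $5,556.68; pay $926.11 → $4,630.57
Week 6: $4,630.57 +$152.80 interest = $4,783.37; pay $956.67 → $3,826.70
Week 7: $3,826.70 +$126.28 interest = $3,952.98; pay $988.24 → $2,964.74
Week 8: $2,964.74 +$97.83 interest = $3,062.57; pay $1,020.85 → $2,041.72
Week 9: $2,041.72 +$67.37 interest = $2,109.09; pay $1,054.54 → $1,054.55
Week 10: $1,054.55 +$34.80 interest = $1,089.35; pay $1,089.35 → $0.00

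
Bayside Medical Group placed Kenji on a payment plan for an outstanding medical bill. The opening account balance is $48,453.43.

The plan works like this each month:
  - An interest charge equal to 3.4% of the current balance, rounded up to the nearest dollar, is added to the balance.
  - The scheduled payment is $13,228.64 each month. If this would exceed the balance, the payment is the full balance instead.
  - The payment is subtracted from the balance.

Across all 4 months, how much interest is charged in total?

Month 1: $48,453.43 +$1,648.00 interest = $50,101.43; pay $13,228.64 → $36,872.79
Month 2: $36,872.79 +$1,254.00 interest = $38,126.79; pay $13,228.64 → $24,898.15
Month 3: $24,898.15 +$847.00 interest = $25,745.15; pay $13,228.64 → $12,516.51
Month 4: $12,516.51 +$426.00 interest = $12,942.51; pay $12,942.51 → $0.00
Total interest: $1,648.00 + $1,254.00 + $847.00 + $426.00 = $4,175.00

$4,175.00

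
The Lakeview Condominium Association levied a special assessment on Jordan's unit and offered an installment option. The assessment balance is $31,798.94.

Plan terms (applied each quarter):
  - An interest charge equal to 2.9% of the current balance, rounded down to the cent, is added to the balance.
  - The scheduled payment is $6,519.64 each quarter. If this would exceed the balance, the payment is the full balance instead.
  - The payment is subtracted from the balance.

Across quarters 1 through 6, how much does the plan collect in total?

Quarter 1: opening $31,798.94; interest $922.16 → $32,721.10; payment $6,519.64; balance $26,201.46
Quarter 2: opening $26,201.46; interest $759.84 → $26,961.30; payment $6,519.64; balance $20,441.66
Quarter 3: opening $20,441.66; interest $592.80 → $21,034.46; payment $6,519.64; balance $14,514.82
Quarter 4: opening $14,514.82; interest $420.92 → $14,935.74; payment $6,519.64; balance $8,416.10
Quarter 5: opening $8,416.10; interest $244.06 → $8,660.16; payment $6,519.64; balance $2,140.52
Quarter 6: opening $2,140.52; interest $62.07 → $2,202.59; payment $2,202.59; balance $0.00
Total paid: $34,800.79

$34,800.79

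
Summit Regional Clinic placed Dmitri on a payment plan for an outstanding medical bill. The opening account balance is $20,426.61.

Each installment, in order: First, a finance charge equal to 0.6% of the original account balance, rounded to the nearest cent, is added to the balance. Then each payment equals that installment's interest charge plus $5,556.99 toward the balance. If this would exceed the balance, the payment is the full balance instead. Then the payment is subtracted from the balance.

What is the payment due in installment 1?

$5,679.55

# | Opening | Interest | Payment | End bal
1 | $20,426.61 | $122.56 | $5,679.55 | $14,869.62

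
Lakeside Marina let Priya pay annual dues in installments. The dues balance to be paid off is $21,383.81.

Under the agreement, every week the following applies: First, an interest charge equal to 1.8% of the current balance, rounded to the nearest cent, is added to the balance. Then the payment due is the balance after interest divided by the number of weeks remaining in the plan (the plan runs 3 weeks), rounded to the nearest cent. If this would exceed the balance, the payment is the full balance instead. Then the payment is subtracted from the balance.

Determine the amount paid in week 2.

# | Opening | Interest | Payment | End bal
1 | $21,383.81 | $384.91 | $7,256.24 | $14,512.48
2 | $14,512.48 | $261.22 | $7,386.85 | $7,386.85

$7,386.85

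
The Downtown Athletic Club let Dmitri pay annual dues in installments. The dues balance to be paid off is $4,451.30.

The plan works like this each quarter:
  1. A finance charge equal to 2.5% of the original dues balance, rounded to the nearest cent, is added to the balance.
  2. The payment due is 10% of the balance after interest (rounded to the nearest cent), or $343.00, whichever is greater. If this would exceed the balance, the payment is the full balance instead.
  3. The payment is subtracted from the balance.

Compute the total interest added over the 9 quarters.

$1,001.52

Quarter 1: $4,451.30 +$111.28 interest = $4,562.58; pay $456.26 → $4,106.32
Quarter 2: $4,106.32 +$111.28 interest = $4,217.60; pay $421.76 → $3,795.84
Quarter 3: $3,795.84 +$111.28 interest = $3,907.12; pay $390.71 → $3,516.41
Quarter 4: $3,516.41 +$111.28 interest = $3,627.69; pay $362.77 → $3,264.92
Quarter 5: $3,264.92 +$111.28 interest = $3,376.20; pay $343.00 → $3,033.20
Quarter 6: $3,033.20 +$111.28 interest = $3,144.48; pay $343.00 → $2,801.48
Quarter 7: $2,801.48 +$111.28 interest = $2,912.76; pay $343.00 → $2,569.76
Quarter 8: $2,569.76 +$111.28 interest = $2,681.04; pay $343.00 → $2,338.04
Quarter 9: $2,338.04 +$111.28 interest = $2,449.32; pay $343.00 → $2,106.32
Total interest: $111.28 + $111.28 + $111.28 + $111.28 + $111.28 + $111.28 + $111.28 + $111.28 + $111.28 = $1,001.52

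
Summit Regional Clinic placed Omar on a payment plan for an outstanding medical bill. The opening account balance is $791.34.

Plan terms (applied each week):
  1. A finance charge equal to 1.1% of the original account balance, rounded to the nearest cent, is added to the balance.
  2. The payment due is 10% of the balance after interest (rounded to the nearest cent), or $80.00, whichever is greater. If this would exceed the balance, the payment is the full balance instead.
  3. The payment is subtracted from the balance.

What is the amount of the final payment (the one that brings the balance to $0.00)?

Week 1: opening $791.34; interest $8.70 → $800.04; payment $80.00; balance $720.04
Week 2: opening $720.04; interest $8.70 → $728.74; payment $80.00; balance $648.74
Week 3: opening $648.74; interest $8.70 → $657.44; payment $80.00; balance $577.44
Week 4: opening $577.44; interest $8.70 → $586.14; payment $80.00; balance $506.14
Week 5: opening $506.14; interest $8.70 → $514.84; payment $80.00; balance $434.84
Week 6: opening $434.84; interest $8.70 → $443.54; payment $80.00; balance $363.54
Week 7: opening $363.54; interest $8.70 → $372.24; payment $80.00; balance $292.24
Week 8: opening $292.24; interest $8.70 → $300.94; payment $80.00; balance $220.94
Week 9: opening $220.94; interest $8.70 → $229.64; payment $80.00; balance $149.64
Week 10: opening $149.64; interest $8.70 → $158.34; payment $80.00; balance $78.34
Week 11: opening $78.34; interest $8.70 → $87.04; payment $80.00; balance $7.04
Week 12: opening $7.04; interest $8.70 → $15.74; payment $15.74; balance $0.00

$15.74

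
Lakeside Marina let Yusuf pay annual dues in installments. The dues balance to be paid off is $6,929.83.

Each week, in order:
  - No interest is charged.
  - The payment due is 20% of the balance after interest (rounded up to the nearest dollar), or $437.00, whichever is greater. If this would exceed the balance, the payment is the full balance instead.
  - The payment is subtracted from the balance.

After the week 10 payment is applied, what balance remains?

$67.83

Week 1: opening $6,929.83; payment $1,386.00; balance $5,543.83
Week 2: opening $5,543.83; payment $1,109.00; balance $4,434.83
Week 3: opening $4,434.83; payment $887.00; balance $3,547.83
Week 4: opening $3,547.83; payment $710.00; balance $2,837.83
Week 5: opening $2,837.83; payment $568.00; balance $2,269.83
Week 6: opening $2,269.83; payment $454.00; balance $1,815.83
Week 7: opening $1,815.83; payment $437.00; balance $1,378.83
Week 8: opening $1,378.83; payment $437.00; balance $941.83
Week 9: opening $941.83; payment $437.00; balance $504.83
Week 10: opening $504.83; payment $437.00; balance $67.83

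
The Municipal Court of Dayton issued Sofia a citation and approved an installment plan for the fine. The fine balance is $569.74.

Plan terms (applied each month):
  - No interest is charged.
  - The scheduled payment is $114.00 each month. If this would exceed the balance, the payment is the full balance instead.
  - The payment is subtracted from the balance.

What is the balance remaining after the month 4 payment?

Month 1: opening $569.74; payment $114.00; balance $455.74
Month 2: opening $455.74; payment $114.00; balance $341.74
Month 3: opening $341.74; payment $114.00; balance $227.74
Month 4: opening $227.74; payment $114.00; balance $113.74

$113.74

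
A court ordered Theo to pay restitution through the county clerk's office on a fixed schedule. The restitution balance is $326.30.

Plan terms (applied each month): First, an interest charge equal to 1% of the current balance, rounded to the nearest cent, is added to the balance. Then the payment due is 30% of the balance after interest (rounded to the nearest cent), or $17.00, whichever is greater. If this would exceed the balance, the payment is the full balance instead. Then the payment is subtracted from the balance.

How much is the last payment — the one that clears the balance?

$7.47

Month 1: $326.30 +$3.26 interest = $329.56; pay $98.87 → $230.69
Month 2: $230.69 +$2.31 interest = $233.00; pay $69.90 → $163.10
Month 3: $163.10 +$1.63 interest = $164.73; pay $49.42 → $115.31
Month 4: $115.31 +$1.15 interest = $116.46; pay $34.94 → $81.52
Month 5: $81.52 +$0.82 interest = $82.34; pay $24.70 → $57.64
Month 6: $57.64 +$0.58 interest = $58.22; pay $17.47 → $40.75
Month 7: $40.75 +$0.41 interest = $41.16; pay $17.00 → $24.16
Month 8: $24.16 +$0.24 interest = $24.40; pay $17.00 → $7.40
Month 9: $7.40 +$0.07 interest = $7.47; pay $7.47 → $0.00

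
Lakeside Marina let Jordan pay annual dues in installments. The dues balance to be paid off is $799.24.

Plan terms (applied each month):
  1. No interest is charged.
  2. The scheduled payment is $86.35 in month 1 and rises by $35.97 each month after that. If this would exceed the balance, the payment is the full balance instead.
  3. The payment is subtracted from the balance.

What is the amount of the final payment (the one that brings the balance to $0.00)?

Month 1: $799.24 − $86.35 → $712.89
Month 2: $712.89 − $122.32 → $590.57
Month 3: $590.57 − $158.29 → $432.28
Month 4: $432.28 − $194.26 → $238.02
Month 5: $238.02 − $230.23 → $7.79
Month 6: $7.79 − $7.79 → $0.00

$7.79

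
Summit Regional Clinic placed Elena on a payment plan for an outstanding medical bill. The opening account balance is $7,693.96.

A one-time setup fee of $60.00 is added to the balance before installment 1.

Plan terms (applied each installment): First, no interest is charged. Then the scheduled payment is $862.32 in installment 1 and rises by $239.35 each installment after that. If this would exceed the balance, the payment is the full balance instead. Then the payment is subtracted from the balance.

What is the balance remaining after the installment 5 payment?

Installment 1: $7,753.96 − $862.32 → $6,891.64
Installment 2: $6,891.64 − $1,101.67 → $5,789.97
Installment 3: $5,789.97 − $1,341.02 → $4,448.95
Installment 4: $4,448.95 − $1,580.37 → $2,868.58
Installment 5: $2,868.58 − $1,819.72 → $1,048.86

$1,048.86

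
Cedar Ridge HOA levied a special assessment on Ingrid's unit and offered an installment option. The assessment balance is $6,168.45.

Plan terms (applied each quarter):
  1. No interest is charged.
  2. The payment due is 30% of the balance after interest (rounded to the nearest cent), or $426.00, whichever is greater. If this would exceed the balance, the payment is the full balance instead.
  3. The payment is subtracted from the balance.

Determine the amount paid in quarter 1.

Quarter 1: opening $6,168.45; payment $1,850.54; balance $4,317.91

$1,850.54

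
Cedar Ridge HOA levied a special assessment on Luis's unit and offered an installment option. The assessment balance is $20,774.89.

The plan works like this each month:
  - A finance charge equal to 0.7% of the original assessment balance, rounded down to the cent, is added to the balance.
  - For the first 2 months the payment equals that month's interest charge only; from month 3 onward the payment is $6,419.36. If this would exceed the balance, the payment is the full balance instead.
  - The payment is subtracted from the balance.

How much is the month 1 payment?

# | Opening | Interest | Payment | End bal
1 | $20,774.89 | $145.42 | $145.42 | $20,774.89

$145.42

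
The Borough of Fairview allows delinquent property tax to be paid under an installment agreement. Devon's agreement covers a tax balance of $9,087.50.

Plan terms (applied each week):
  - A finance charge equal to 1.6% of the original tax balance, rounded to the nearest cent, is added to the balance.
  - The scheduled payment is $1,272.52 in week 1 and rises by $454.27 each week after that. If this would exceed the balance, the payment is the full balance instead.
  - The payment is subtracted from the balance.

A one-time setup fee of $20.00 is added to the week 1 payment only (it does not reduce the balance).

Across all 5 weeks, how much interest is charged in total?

Week 1: opening $9,087.50; interest $145.40 → $9,232.90; payment $1,272.52 (+ $20.00 fee); balance $7,960.38
Week 2: opening $7,960.38; interest $145.40 → $8,105.78; payment $1,726.79; balance $6,378.99
Week 3: opening $6,378.99; interest $145.40 → $6,524.39; payment $2,181.06; balance $4,343.33
Week 4: opening $4,343.33; interest $145.40 → $4,488.73; payment $2,635.33; balance $1,853.40
Week 5: opening $1,853.40; interest $145.40 → $1,998.80; payment $1,998.80; balance $0.00
Total interest: $145.40 + $145.40 + $145.40 + $145.40 + $145.40 = $727.00

$727.00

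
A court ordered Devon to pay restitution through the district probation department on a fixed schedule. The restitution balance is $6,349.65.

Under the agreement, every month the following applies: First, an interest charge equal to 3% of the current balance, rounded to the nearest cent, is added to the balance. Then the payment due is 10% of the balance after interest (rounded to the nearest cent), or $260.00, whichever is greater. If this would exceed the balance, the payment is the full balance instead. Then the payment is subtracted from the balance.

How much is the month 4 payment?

Month 1: opening $6,349.65; interest $190.49 → $6,540.14; payment $654.01; balance $5,886.13
Month 2: opening $5,886.13; interest $176.58 → $6,062.71; payment $606.27; balance $5,456.44
Month 3: opening $5,456.44; interest $163.69 → $5,620.13; payment $562.01; balance $5,058.12
Month 4: opening $5,058.12; interest $151.74 → $5,209.86; payment $520.99; balance $4,688.87

$520.99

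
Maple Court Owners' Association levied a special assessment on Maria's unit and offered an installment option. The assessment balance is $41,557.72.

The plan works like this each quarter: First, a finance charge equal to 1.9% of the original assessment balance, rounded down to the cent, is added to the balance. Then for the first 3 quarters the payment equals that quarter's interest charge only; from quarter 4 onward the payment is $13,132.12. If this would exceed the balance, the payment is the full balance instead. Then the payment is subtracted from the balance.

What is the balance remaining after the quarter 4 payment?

# | Opening | Interest | Payment | End bal
1 | $41,557.72 | $789.59 | $789.59 | $41,557.72
2 | $41,557.72 | $789.59 | $789.59 | $41,557.72
3 | $41,557.72 | $789.59 | $789.59 | $41,557.72
4 | $41,557.72 | $789.59 | $13,132.12 | $29,215.19

$29,215.19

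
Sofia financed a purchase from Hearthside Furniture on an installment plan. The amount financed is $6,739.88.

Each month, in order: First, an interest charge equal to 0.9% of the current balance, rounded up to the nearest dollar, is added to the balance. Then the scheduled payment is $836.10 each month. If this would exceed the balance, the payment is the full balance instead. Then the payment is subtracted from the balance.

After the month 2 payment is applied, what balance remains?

$5,182.68

Month 1: $6,739.88 +$61.00 interest = $6,800.88; pay $836.10 → $5,964.78
Month 2: $5,964.78 +$54.00 interest = $6,018.78; pay $836.10 → $5,182.68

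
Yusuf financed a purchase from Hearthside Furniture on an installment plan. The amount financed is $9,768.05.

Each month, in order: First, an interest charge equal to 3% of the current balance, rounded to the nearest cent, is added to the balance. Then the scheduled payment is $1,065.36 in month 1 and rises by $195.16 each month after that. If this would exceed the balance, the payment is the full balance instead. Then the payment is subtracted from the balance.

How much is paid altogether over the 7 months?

Month 1: opening $9,768.05; interest $293.04 → $10,061.09; payment $1,065.36; balance $8,995.73
Month 2: opening $8,995.73; interest $269.87 → $9,265.60; payment $1,260.52; balance $8,005.08
Month 3: opening $8,005.08; interest $240.15 → $8,245.23; payment $1,455.68; balance $6,789.55
Month 4: opening $6,789.55; interest $203.69 → $6,993.24; payment $1,650.84; balance $5,342.40
Month 5: opening $5,342.40; interest $160.27 → $5,502.67; payment $1,846.00; balance $3,656.67
Month 6: opening $3,656.67; interest $109.70 → $3,766.37; payment $2,041.16; balance $1,725.21
Month 7: opening $1,725.21; interest $51.76 → $1,776.97; payment $1,776.97; balance $0.00
Total paid: $11,096.53

$11,096.53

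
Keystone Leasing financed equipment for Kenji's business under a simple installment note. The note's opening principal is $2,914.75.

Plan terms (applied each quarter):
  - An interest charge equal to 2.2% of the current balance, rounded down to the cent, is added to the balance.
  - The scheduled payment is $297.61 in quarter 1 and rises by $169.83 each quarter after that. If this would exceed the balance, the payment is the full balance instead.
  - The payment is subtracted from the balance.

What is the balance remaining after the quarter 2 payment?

$2,272.80

Quarter 1: opening $2,914.75; interest $64.12 → $2,978.87; payment $297.61; balance $2,681.26
Quarter 2: opening $2,681.26; interest $58.98 → $2,740.24; payment $467.44; balance $2,272.80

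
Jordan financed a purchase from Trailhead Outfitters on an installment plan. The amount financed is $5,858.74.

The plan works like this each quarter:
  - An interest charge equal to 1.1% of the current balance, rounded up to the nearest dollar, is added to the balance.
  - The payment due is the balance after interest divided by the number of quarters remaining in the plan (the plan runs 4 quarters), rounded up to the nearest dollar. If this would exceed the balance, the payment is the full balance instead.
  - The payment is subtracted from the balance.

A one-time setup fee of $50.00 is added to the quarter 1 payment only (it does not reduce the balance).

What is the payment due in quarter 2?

$1,498.00

Quarter 1: $5,858.74 +$65.00 interest = $5,923.74; pay $1,481.00 (+ $50.00 fee) → $4,442.74
Quarter 2: $4,442.74 +$49.00 interest = $4,491.74; pay $1,498.00 → $2,993.74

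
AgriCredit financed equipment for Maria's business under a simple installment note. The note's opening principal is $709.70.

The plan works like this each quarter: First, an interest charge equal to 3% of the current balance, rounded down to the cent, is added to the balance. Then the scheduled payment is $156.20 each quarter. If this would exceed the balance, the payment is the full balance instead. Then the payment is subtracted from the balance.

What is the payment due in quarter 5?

Quarter 1: $709.70 +$21.29 interest = $730.99; pay $156.20 → $574.79
Quarter 2: $574.79 +$17.24 interest = $592.03; pay $156.20 → $435.83
Quarter 3: $435.83 +$13.07 interest = $448.90; pay $156.20 → $292.70
Quarter 4: $292.70 +$8.78 interest = $301.48; pay $156.20 → $145.28
Quarter 5: $145.28 +$4.35 interest = $149.63; pay $149.63 → $0.00

$149.63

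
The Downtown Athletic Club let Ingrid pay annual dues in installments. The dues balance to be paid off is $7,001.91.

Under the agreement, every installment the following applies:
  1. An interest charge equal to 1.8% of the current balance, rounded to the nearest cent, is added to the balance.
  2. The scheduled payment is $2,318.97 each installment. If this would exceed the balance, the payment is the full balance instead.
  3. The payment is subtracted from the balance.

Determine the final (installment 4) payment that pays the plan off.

# | Opening | Interest | Payment | End bal
1 | $7,001.91 | $126.03 | $2,318.97 | $4,808.97
2 | $4,808.97 | $86.56 | $2,318.97 | $2,576.56
3 | $2,576.56 | $46.38 | $2,318.97 | $303.97
4 | $303.97 | $5.47 | $309.44 | $0.00

$309.44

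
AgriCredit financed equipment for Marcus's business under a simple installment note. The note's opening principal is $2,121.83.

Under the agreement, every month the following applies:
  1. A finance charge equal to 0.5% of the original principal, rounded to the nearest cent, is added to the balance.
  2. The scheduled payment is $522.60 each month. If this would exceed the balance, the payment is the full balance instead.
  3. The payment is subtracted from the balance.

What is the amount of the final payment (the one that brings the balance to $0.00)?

$84.48

Month 1: opening $2,121.83; interest $10.61 → $2,132.44; payment $522.60; balance $1,609.84
Month 2: opening $1,609.84; interest $10.61 → $1,620.45; payment $522.60; balance $1,097.85
Month 3: opening $1,097.85; interest $10.61 → $1,108.46; payment $522.60; balance $585.86
Month 4: opening $585.86; interest $10.61 → $596.47; payment $522.60; balance $73.87
Month 5: opening $73.87; interest $10.61 → $84.48; payment $84.48; balance $0.00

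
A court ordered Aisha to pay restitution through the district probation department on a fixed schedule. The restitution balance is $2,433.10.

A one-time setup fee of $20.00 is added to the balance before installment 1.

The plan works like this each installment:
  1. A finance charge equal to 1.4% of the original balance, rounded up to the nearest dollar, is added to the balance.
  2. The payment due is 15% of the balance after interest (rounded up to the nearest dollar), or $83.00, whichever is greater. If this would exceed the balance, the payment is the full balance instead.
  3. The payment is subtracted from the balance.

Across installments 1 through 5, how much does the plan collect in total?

$1,432.00

Installment 1: opening $2,453.10; interest $35.00 → $2,488.10; payment $374.00; balance $2,114.10
Installment 2: opening $2,114.10; interest $35.00 → $2,149.10; payment $323.00; balance $1,826.10
Installment 3: opening $1,826.10; interest $35.00 → $1,861.10; payment $280.00; balance $1,581.10
Installment 4: opening $1,581.10; interest $35.00 → $1,616.10; payment $243.00; balance $1,373.10
Installment 5: opening $1,373.10; interest $35.00 → $1,408.10; payment $212.00; balance $1,196.10
Total paid: $1,432.00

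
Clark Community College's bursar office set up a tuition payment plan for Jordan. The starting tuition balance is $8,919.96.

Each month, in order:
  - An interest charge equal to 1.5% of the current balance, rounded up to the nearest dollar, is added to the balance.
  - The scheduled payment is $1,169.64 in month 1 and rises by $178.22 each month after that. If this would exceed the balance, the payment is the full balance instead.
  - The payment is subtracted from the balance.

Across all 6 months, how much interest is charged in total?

$514.00

Month 1: opening $8,919.96; interest $134.00 → $9,053.96; payment $1,169.64; balance $7,884.32
Month 2: opening $7,884.32; interest $119.00 → $8,003.32; payment $1,347.86; balance $6,655.46
Month 3: opening $6,655.46; interest $100.00 → $6,755.46; payment $1,526.08; balance $5,229.38
Month 4: opening $5,229.38; interest $79.00 → $5,308.38; payment $1,704.30; balance $3,604.08
Month 5: opening $3,604.08; interest $55.00 → $3,659.08; payment $1,882.52; balance $1,776.56
Month 6: opening $1,776.56; interest $27.00 → $1,803.56; payment $1,803.56; balance $0.00
Total interest: $134.00 + $119.00 + $100.00 + $79.00 + $55.00 + $27.00 = $514.00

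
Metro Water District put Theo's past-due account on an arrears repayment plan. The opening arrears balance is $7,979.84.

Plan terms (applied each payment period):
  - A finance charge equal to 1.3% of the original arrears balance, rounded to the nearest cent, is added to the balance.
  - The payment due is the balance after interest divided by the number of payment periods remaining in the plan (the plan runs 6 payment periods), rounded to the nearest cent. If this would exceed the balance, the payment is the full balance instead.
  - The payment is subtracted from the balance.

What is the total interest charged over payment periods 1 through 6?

Payment period 1: $7,979.84 +$103.74 interest = $8,083.58; pay $1,347.26 → $6,736.32
Payment period 2: $6,736.32 +$103.74 interest = $6,840.06; pay $1,368.01 → $5,472.05
Payment period 3: $5,472.05 +$103.74 interest = $5,575.79; pay $1,393.95 → $4,181.84
Payment period 4: $4,181.84 +$103.74 interest = $4,285.58; pay $1,428.53 → $2,857.05
Payment period 5: $2,857.05 +$103.74 interest = $2,960.79; pay $1,480.40 → $1,480.39
Payment period 6: $1,480.39 +$103.74 interest = $1,584.13; pay $1,584.13 → $0.00
Total interest: $103.74 + $103.74 + $103.74 + $103.74 + $103.74 + $103.74 = $622.44

$622.44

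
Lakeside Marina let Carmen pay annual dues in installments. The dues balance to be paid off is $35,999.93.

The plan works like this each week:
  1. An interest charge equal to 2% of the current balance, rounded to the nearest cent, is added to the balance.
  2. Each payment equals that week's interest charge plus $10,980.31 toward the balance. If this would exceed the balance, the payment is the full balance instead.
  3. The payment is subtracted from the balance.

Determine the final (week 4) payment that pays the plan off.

$3,120.18

# | Opening | Interest | Payment | End bal
1 | $35,999.93 | $720.00 | $11,700.31 | $25,019.62
2 | $25,019.62 | $500.39 | $11,480.70 | $14,039.31
3 | $14,039.31 | $280.79 | $11,261.10 | $3,059.00
4 | $3,059.00 | $61.18 | $3,120.18 | $0.00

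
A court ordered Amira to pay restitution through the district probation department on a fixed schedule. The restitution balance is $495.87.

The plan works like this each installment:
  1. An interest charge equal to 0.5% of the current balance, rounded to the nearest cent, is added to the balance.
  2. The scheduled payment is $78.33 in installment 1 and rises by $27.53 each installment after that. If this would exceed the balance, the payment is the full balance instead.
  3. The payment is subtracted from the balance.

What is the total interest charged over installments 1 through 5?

$7.20

# | Opening | Interest | Payment | End bal
1 | $495.87 | $2.48 | $78.33 | $420.02
2 | $420.02 | $2.10 | $105.86 | $316.26
3 | $316.26 | $1.58 | $133.39 | $184.45
4 | $184.45 | $0.92 | $160.92 | $24.45
5 | $24.45 | $0.12 | $24.57 | $0.00
Total interest: $2.48 + $2.10 + $1.58 + $0.92 + $0.12 = $7.20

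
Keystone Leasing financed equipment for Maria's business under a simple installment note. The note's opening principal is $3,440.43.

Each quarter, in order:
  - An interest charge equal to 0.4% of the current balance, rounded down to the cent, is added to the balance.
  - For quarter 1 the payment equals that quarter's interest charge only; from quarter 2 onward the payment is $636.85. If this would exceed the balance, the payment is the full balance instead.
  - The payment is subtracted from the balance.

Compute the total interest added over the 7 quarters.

Quarter 1: opening $3,440.43; interest $13.76 → $3,454.19; payment $13.76; balance $3,440.43
Quarter 2: opening $3,440.43; interest $13.76 → $3,454.19; payment $636.85; balance $2,817.34
Quarter 3: opening $2,817.34; interest $11.26 → $2,828.60; payment $636.85; balance $2,191.75
Quarter 4: opening $2,191.75; interest $8.76 → $2,200.51; payment $636.85; balance $1,563.66
Quarter 5: opening $1,563.66; interest $6.25 → $1,569.91; payment $636.85; balance $933.06
Quarter 6: opening $933.06; interest $3.73 → $936.79; payment $636.85; balance $299.94
Quarter 7: opening $299.94; interest $1.19 → $301.13; payment $301.13; balance $0.00
Total interest: $13.76 + $13.76 + $11.26 + $8.76 + $6.25 + $3.73 + $1.19 = $58.71

$58.71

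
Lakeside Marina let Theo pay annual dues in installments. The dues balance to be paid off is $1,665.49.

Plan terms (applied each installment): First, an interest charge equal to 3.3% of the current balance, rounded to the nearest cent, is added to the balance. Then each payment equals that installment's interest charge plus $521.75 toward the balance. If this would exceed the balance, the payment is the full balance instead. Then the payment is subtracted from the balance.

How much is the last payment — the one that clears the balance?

$103.55

Installment 1: $1,665.49 +$54.96 interest = $1,720.45; pay $576.71 → $1,143.74
Installment 2: $1,143.74 +$37.74 interest = $1,181.48; pay $559.49 → $621.99
Installment 3: $621.99 +$20.53 interest = $642.52; pay $542.28 → $100.24
Installment 4: $100.24 +$3.31 interest = $103.55; pay $103.55 → $0.00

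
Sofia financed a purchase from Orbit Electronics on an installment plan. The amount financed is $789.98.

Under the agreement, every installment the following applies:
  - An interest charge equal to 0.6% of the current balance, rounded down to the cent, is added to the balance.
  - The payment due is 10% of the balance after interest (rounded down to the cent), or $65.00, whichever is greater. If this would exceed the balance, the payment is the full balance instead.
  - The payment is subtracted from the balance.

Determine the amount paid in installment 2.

# | Opening | Interest | Payment | End bal
1 | $789.98 | $4.73 | $79.47 | $715.24
2 | $715.24 | $4.29 | $71.95 | $647.58

$71.95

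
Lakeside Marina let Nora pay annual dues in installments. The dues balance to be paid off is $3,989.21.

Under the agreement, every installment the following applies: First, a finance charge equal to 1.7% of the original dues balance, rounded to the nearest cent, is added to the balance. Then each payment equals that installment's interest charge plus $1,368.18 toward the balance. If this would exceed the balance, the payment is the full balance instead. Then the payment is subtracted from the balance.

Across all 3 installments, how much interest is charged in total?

$203.46

# | Opening | Interest | Payment | End bal
1 | $3,989.21 | $67.82 | $1,436.00 | $2,621.03
2 | $2,621.03 | $67.82 | $1,436.00 | $1,252.85
3 | $1,252.85 | $67.82 | $1,320.67 | $0.00
Total interest: $67.82 + $67.82 + $67.82 = $203.46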